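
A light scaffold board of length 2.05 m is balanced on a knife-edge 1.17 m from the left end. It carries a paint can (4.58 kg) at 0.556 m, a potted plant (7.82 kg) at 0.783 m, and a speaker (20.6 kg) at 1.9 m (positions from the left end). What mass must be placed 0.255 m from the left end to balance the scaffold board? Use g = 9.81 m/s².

m ≈ 10.1 kg

Sum moments about the knife-edge (at 1.17 m from the left end) (the support reaction has zero arm there).
Paint can: 4.58 × 9.81 = 44.93 N down at 0.556 m → arm 0.614 m, τ = 44.93 × 0.614 = 27.59 N·m counterclockwise.
Potted plant: 7.82 × 9.81 = 76.71 N down at 0.783 m → arm 0.387 m, τ = 76.71 × 0.387 = 29.69 N·m counterclockwise.
Speaker: 20.6 × 9.81 = 202.1 N down at 1.9 m → arm 0.73 m, τ = 202.1 × 0.73 = 147.5 N·m clockwise.
Net moment of known loads = 90.22 N·m clockwise.
An unknown mass m at 0.255 m has arm 0.915 m; its moment is m·g·0.915 counterclockwise.
Setting net torque to zero: m × 9.81 × 0.915 = 90.22 → m = 90.22 / (9.81 × 0.915) = 10.1 kg.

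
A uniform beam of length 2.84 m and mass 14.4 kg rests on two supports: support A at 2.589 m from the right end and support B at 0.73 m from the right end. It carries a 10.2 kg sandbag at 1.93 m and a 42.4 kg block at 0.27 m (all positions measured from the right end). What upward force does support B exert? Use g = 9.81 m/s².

Taking torques about support A:
Beam weight: 14.4 × 9.81 = 141.3 N down at 1.42 m → arm 1.169 m, τ = 141.3 × 1.169 = 165.2 N·m clockwise.
Sandbag: 10.2 × 9.81 = 100.1 N down at 1.93 m → arm 0.659 m, τ = 100.1 × 0.659 = 65.97 N·m clockwise.
Block: 42.4 × 9.81 = 415.9 N down at 0.27 m → arm 2.319 m, τ = 415.9 × 2.319 = 964.5 N·m clockwise.
Net load moment about support A = 1196 N·m clockwise.
Reaction R at support B is upward at 0.73 m, arm 1.859 m → moment R × 1.859 counterclockwise.
Στ = 0 ⇒ R × 1.859 = 1196 ⇒ R = 643 N.

R_B ≈ 643 N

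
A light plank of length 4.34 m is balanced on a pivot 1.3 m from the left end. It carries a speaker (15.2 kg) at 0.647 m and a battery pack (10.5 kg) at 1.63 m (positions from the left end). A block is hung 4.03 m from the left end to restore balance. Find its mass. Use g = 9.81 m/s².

Choose the pivot (at 1.3 m from the left end) as the axis so the support reaction has zero arm there.
Speaker: 15.2 × 9.81 = 149.1 N down at 0.647 m → arm 0.653 m, τ = 149.1 × 0.653 = 97.36 N·m counterclockwise.
Battery pack: 10.5 × 9.81 = 103 N down at 1.63 m → arm 0.33 m, τ = 103 × 0.33 = 33.99 N·m clockwise.
Net moment of known loads = 63.37 N·m counterclockwise.
An unknown mass m at 4.03 m has arm 2.73 m; its moment is m·g·2.73 clockwise.
Στ = 0 ⇒ m × 9.81 × 2.73 = 63.37 ⇒ m = 63.37 / (9.81 × 2.73) = 2.37 kg.

m ≈ 2.37 kg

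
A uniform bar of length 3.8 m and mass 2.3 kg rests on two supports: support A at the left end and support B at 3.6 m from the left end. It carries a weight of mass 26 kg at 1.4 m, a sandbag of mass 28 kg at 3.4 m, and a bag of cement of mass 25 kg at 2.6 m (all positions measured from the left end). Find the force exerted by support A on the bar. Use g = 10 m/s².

R_A ≈ 255 N

Choose support B as the axis so its reaction then has zero moment arm.
Beam weight: 2.3 × 10 = 23 N down at 1.9 m → arm 1.7 m, τ = 23 × 1.7 = 39.1 N·m counterclockwise.
Weight: 26 × 10 = 260 N down at 1.4 m → arm 2.2 m, τ = 260 × 2.2 = 572 N·m counterclockwise.
Sandbag: 28 × 10 = 280 N down at 3.4 m → arm 0.2 m, τ = 280 × 0.2 = 56 N·m counterclockwise.
Bag of cement: 25 × 10 = 250 N down at 2.6 m → arm 1 m, τ = 250 × 1 = 250 N·m counterclockwise.
Net load moment about support B = 917.1 N·m counterclockwise.
Reaction R at support A is upward at 0 m, arm 3.6 m → moment R × 3.6 clockwise.
For rotational equilibrium, R × 3.6 = 917.1, so R = 255 N.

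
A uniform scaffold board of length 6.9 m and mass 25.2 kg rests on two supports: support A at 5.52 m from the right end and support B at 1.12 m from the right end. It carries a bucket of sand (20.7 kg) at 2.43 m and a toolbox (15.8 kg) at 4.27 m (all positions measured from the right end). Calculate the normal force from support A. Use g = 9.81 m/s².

Sum moments about support B (its reaction then has zero moment arm).
Beam weight: 25.2 × 9.81 = 247.2 N down at 3.45 m → arm 2.33 m, τ = 247.2 × 2.33 = 576 N·m counterclockwise.
Bucket of sand: 20.7 × 9.81 = 203.1 N down at 2.43 m → arm 1.31 m, τ = 203.1 × 1.31 = 266.1 N·m counterclockwise.
Toolbox: 15.8 × 9.81 = 155 N down at 4.27 m → arm 3.15 m, τ = 155 × 3.15 = 488.2 N·m counterclockwise.
Net load moment about support B = 1330 N·m counterclockwise.
Reaction R at support A is upward at 5.52 m, arm 4.4 m → moment R × 4.4 clockwise.
Setting net torque to zero: R × 4.4 = 1330 → R = 302 N.

R_A ≈ 302 N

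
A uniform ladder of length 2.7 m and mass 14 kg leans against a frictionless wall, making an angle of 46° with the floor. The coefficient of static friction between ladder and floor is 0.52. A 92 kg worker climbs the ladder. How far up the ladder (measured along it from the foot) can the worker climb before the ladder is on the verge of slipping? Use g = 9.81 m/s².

d ≈ 1.47 m

Sum moments about the foot of the ladder (the floor normal and friction both act there and drop out).
Ladder weight 14×9.81 = 137.3 N acts at 1.35 m along the ladder; its horizontal arm is 1.35·cos46° = 0.9378 m → τ = 128.8 N·m clockwise.
Worker weight 92×9.81 = 902.5 N at distance d → arm d·cos46° → τ = 902.5·d·0.6947 clockwise.
Wall normal N at the top has arm L sinθ = 1.942 m counterclockwise, so Στ = 0 gives N·1.942 = 128.8 + 627·d.
ΣFy = 0 ⇒ N_floor = 1040 N, so the maximum friction is μ_s·N_floor = 0.52×1040 = 540.8 N. ΣFx = 0 ⇒ N_wall = f, so at the slipping point N = 540.8 N.
Substituting: 540.8×1.942 = 128.8 + 627·d ⇒ d = (1050 − 128.8) / 627 = 1.47 m.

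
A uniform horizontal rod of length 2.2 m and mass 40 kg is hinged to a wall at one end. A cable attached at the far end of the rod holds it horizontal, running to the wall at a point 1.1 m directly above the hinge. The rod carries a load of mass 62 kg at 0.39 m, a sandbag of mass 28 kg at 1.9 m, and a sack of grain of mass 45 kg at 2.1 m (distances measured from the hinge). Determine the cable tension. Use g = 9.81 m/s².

T ≈ 2150 N

Choose the hinge as the axis so the unknown hinge reaction has zero arm there.
Beam weight: 40 × 9.81 = 392.4 N down at 1.1 m → arm 1.1 m, τ = 392.4 × 1.1 = 431.6 N·m clockwise.
Load: 62 × 9.81 = 608.2 N down at 0.39 m → arm 0.39 m, τ = 608.2 × 0.39 = 237.2 N·m clockwise.
Sandbag: 28 × 9.81 = 274.7 N down at 1.9 m → arm 1.9 m, τ = 274.7 × 1.9 = 521.9 N·m clockwise.
Sack of grain: 45 × 9.81 = 441.5 N down at 2.1 m → arm 2.1 m, τ = 441.5 × 2.1 = 927.2 N·m clockwise.
Total clockwise load moment = 2118 N·m.
The cable tension T acts at 2.2 m; only its component perpendicular to the rod, T sinθ, produces torque. sinθ = h/√(h²+d²) = 1.1/√(1.1²+2.2²) = 0.4472.
Setting net torque to zero: T × 2.2 × 0.4472 = 2118 → T = 2118 / 0.9838 = 2150 N.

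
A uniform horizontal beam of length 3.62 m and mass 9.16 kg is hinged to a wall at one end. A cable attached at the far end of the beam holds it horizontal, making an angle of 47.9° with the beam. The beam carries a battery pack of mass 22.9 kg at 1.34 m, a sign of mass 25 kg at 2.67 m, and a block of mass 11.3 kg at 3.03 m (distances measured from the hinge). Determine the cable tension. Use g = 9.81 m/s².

T ≈ 541 N

Take moments about the hinge.
Beam weight: 9.16 × 9.81 = 89.86 N down at 1.81 m → arm 1.81 m, τ = 89.86 × 1.81 = 162.6 N·m clockwise.
Battery pack: 22.9 × 9.81 = 224.6 N down at 1.34 m → arm 1.34 m, τ = 224.6 × 1.34 = 301 N·m clockwise.
Sign: 25 × 9.81 = 245.2 N down at 2.67 m → arm 2.67 m, τ = 245.2 × 2.67 = 654.7 N·m clockwise.
Block: 11.3 × 9.81 = 110.9 N down at 3.03 m → arm 3.03 m, τ = 110.9 × 3.03 = 336 N·m clockwise.
Total clockwise load moment = 1454 N·m.
The cable tension T acts at 3.62 m; only its component perpendicular to the beam, T sinθ, produces torque. sin 47.9° = 0.742.
Στ = 0 ⇒ T × 3.62 × 0.742 = 1454 ⇒ T = 1454 / 2.686 = 541 N.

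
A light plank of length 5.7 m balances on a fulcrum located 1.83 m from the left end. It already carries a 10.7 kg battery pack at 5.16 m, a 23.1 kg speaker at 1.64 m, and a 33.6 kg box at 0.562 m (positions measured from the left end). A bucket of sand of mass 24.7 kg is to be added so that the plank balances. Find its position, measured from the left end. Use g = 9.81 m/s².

Take moments about the fulcrum (at 1.83 m from the left end).
Battery pack: 10.7 × 9.81 = 105 N down at 5.16 m → arm 3.33 m, τ = 105 × 3.33 = 349.7 N·m clockwise.
Speaker: 23.1 × 9.81 = 226.6 N down at 1.64 m → arm 0.19 m, τ = 226.6 × 0.19 = 43.05 N·m counterclockwise.
Box: 33.6 × 9.81 = 329.6 N down at 0.562 m → arm 1.268 m, τ = 329.6 × 1.268 = 417.9 N·m counterclockwise.
Net moment of existing loads = 111.2 N·m counterclockwise.
The bucket of sand weighs 24.7 × 9.81 = 242.3 N and must supply an equal clockwise moment, so its lever arm about the fulcrum is 111.2 / 242.3 = 0.459 m.
That puts it at 1.83 + 0.459 = 2.29 m from the left end.

x ≈ 2.29 m from the left end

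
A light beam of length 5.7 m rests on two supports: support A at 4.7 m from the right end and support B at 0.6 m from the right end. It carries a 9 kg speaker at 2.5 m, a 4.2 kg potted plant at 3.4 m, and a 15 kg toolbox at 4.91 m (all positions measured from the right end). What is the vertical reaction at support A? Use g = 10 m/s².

R_A ≈ 228 N

Taking torques about support B:
Speaker: 9 × 10 = 90 N down at 2.5 m → arm 1.9 m, τ = 90 × 1.9 = 171 N·m counterclockwise.
Potted plant: 4.2 × 10 = 42 N down at 3.4 m → arm 2.8 m, τ = 42 × 2.8 = 117.6 N·m counterclockwise.
Toolbox: 15 × 10 = 150 N down at 4.91 m → arm 4.31 m, τ = 150 × 4.31 = 646.5 N·m counterclockwise.
Net load moment about support B = 935.1 N·m counterclockwise.
Reaction R at support A is upward at 4.7 m, arm 4.1 m → moment R × 4.1 clockwise.
Στ = 0 ⇒ R × 4.1 = 935.1 ⇒ R = 228 N.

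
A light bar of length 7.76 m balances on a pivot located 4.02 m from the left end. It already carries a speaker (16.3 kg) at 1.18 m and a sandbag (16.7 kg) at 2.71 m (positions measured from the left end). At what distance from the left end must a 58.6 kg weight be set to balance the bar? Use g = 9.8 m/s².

Taking torques about the pivot (at 4.02 m from the left end):
Speaker: 16.3 × 9.8 = 159.7 N down at 1.18 m → arm 2.84 m, τ = 159.7 × 2.84 = 453.5 N·m counterclockwise.
Sandbag: 16.7 × 9.8 = 163.7 N down at 2.71 m → arm 1.31 m, τ = 163.7 × 1.31 = 214.4 N·m counterclockwise.
Net moment of existing loads = 667.9 N·m counterclockwise.
The weight weighs 58.6 × 9.8 = 574.3 N and must supply an equal clockwise moment, so its lever arm about the pivot is 667.9 / 574.3 = 1.16 m.
That puts it at 4.02 + 1.16 = 5.18 m from the left end.

x ≈ 5.18 m from the left end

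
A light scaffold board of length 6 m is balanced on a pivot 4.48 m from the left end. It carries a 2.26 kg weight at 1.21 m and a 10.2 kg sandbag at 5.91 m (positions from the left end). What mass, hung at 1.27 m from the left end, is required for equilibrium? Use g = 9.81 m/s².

Taking torques about the pivot (at 4.48 m from the left end):
Weight: 2.26 × 9.81 = 22.17 N down at 1.21 m → arm 3.27 m, τ = 22.17 × 3.27 = 72.5 N·m counterclockwise.
Sandbag: 10.2 × 9.81 = 100.1 N down at 5.91 m → arm 1.43 m, τ = 100.1 × 1.43 = 143.1 N·m clockwise.
Net moment of known loads = 70.6 N·m clockwise.
An unknown mass m at 1.27 m has arm 3.21 m; its moment is m·g·3.21 counterclockwise.
Balancing moments: m × 9.81 × 3.21 = 70.6, giving m = 70.6 / (9.81 × 3.21) = 2.24 kg.

m ≈ 2.24 kg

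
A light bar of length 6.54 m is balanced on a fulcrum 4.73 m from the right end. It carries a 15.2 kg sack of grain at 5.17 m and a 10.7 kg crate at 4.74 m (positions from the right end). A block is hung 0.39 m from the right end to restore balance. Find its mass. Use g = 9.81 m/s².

m ≈ 1.57 kg

Sum moments about the fulcrum (at 4.73 m from the right end) (the support reaction has zero arm there).
Sack of grain: 15.2 × 9.81 = 149.1 N down at 5.17 m → arm 0.44 m, τ = 149.1 × 0.44 = 65.6 N·m counterclockwise.
Crate: 10.7 × 9.81 = 105 N down at 4.74 m → arm 0.01 m, τ = 105 × 0.01 = 1.05 N·m counterclockwise.
Net moment of known loads = 66.65 N·m counterclockwise.
An unknown mass m at 0.39 m has arm 4.34 m; its moment is m·g·4.34 clockwise.
For rotational equilibrium, m × 9.81 × 4.34 = 66.65, so m = 66.65 / (9.81 × 4.34) = 1.57 kg.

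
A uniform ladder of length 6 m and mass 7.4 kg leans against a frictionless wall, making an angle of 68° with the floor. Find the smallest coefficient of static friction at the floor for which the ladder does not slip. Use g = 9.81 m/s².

μ_min ≈ 0.202

Choose the foot of the ladder as the axis so the floor normal and friction both act there and drop out.
Ladder weight 7.4×9.81 = 72.59 N acts at 3 m along the ladder; its horizontal arm is 3·cos68° = 1.124 m → τ = 81.59 N·m clockwise.
Wall normal N acts horizontally at the top; its moment arm is the height L sinθ = 6·sin68° = 5.563 m, counterclockwise.
Setting net torque to zero: N × 5.563 = 81.59 → N = 14.67 N.
ΣFx = 0 ⇒ f = N_wall = 14.67 N. ΣFy = 0 ⇒ N_floor = 72.59 N.
μ_min = f / N_floor = 14.67 / 72.59 = 0.202.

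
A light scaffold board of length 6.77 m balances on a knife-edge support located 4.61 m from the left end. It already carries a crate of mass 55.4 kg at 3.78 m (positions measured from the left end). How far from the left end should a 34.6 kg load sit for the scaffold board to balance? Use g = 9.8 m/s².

Sum moments about the knife-edge support (at 4.61 m from the left end) (the support reaction has zero arm there).
Crate: 55.4 × 9.8 = 542.9 N down at 3.78 m → arm 0.83 m, τ = 542.9 × 0.83 = 450.6 N·m counterclockwise.
Net moment of existing loads = 450.6 N·m counterclockwise.
The load weighs 34.6 × 9.8 = 339.1 N and must supply an equal clockwise moment, so its lever arm about the knife-edge support is 450.6 / 339.1 = 1.33 m.
That puts it at 4.61 + 1.33 = 5.94 m from the left end.

x ≈ 5.94 m from the left end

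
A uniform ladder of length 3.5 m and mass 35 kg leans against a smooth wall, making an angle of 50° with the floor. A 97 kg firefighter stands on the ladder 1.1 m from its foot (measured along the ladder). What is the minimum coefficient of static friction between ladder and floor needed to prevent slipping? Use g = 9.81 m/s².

μ_min ≈ 0.305

Take moments about the foot of the ladder.
Ladder weight 35×9.81 = 343.4 N acts at 1.75 m along the ladder; its horizontal arm is 1.75·cos50° = 1.125 m → τ = 386.3 N·m clockwise.
Firefighter: 97×9.81 = 951.6 N at 1.1 m → arm 0.7071 m → τ = 672.9 N·m clockwise.
Wall normal N acts horizontally at the top; its moment arm is the height L sinθ = 3.5·sin50° = 2.681 m, counterclockwise.
Στ = 0 ⇒ N × 2.681 = 1059 ⇒ N = 395 N.
ΣFx = 0 ⇒ f = N_wall = 395 N. ΣFy = 0 ⇒ N_floor = 1295 N.
μ_min = f / N_floor = 395 / 1295 = 0.305.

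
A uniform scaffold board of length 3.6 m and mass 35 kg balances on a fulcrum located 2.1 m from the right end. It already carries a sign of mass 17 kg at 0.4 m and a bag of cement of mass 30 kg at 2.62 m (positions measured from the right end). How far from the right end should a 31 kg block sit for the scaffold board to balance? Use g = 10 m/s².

x ≈ 2.87 m from the right end

Sum moments about the fulcrum (at 2.1 m from the right end) (the support reaction has zero arm there).
Beam weight: 35 × 10 = 350 N down at 1.8 m → arm 0.3 m, τ = 350 × 0.3 = 105 N·m clockwise.
Sign: 17 × 10 = 170 N down at 0.4 m → arm 1.7 m, τ = 170 × 1.7 = 289 N·m clockwise.
Bag of cement: 30 × 10 = 300 N down at 2.62 m → arm 0.52 m, τ = 300 × 0.52 = 156 N·m counterclockwise.
Net moment of existing loads = 238 N·m clockwise.
The block weighs 31 × 10 = 310 N and must supply an equal counterclockwise moment, so its lever arm about the fulcrum is 238 / 310 = 0.768 m.
That puts it at 2.1 + 0.768 = 2.87 m from the right end.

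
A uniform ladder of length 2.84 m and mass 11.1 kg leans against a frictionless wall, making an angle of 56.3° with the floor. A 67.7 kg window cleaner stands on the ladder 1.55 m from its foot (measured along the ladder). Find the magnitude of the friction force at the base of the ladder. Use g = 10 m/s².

About the foot of the ladder:
Ladder weight 11.1×10 = 111 N acts at 1.42 m along the ladder; its horizontal arm is 1.42·cos56.3° = 0.7879 m → τ = 87.46 N·m clockwise.
Window cleaner: 67.7×10 = 677 N at 1.55 m → arm 0.86 m → τ = 582.2 N·m clockwise.
Wall normal N acts horizontally at the top; its moment arm is the height L sinθ = 2.84·sin56.3° = 2.363 m, counterclockwise.
Setting net torque to zero: N × 2.363 = 669.7 → N = 283 N.
ΣFx = 0: friction at the foot balances the wall's push, so f = N_wall = 283 N.

f ≈ 283 N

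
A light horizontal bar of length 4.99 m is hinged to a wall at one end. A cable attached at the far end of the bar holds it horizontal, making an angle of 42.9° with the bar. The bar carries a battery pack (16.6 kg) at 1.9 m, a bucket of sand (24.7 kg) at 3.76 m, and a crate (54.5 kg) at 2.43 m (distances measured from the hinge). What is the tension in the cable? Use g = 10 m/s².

T ≈ 756 N

About the hinge:
Battery pack: 16.6 × 10 = 166 N down at 1.9 m → arm 1.9 m, τ = 166 × 1.9 = 315.4 N·m clockwise.
Bucket of sand: 24.7 × 10 = 247 N down at 3.76 m → arm 3.76 m, τ = 247 × 3.76 = 928.7 N·m clockwise.
Crate: 54.5 × 10 = 545 N down at 2.43 m → arm 2.43 m, τ = 545 × 2.43 = 1324 N·m clockwise.
Total clockwise load moment = 2568 N·m.
The cable tension T acts at 4.99 m; only its component perpendicular to the bar, T sinθ, produces torque. sin 42.9° = 0.6807.
Balancing moments: T × 4.99 × 0.6807 = 2568, giving T = 2568 / 3.397 = 756 N.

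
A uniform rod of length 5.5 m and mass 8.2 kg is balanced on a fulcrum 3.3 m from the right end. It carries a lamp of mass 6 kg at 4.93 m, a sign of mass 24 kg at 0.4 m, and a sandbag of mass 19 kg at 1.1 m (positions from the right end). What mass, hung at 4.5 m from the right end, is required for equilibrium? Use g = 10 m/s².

m ≈ 88.4 kg

Take moments about the fulcrum (at 3.3 m from the right end).
Beam weight: 8.2 × 10 = 82 N down at 2.75 m → arm 0.55 m, τ = 82 × 0.55 = 45.1 N·m clockwise.
Lamp: 6 × 10 = 60 N down at 4.93 m → arm 1.63 m, τ = 60 × 1.63 = 97.8 N·m counterclockwise.
Sign: 24 × 10 = 240 N down at 0.4 m → arm 2.9 m, τ = 240 × 2.9 = 696 N·m clockwise.
Sandbag: 19 × 10 = 190 N down at 1.1 m → arm 2.2 m, τ = 190 × 2.2 = 418 N·m clockwise.
Net moment of known loads = 1061 N·m clockwise.
An unknown mass m at 4.5 m has arm 1.2 m; its moment is m·g·1.2 counterclockwise.
Balancing moments: m × 10 × 1.2 = 1061, giving m = 1061 / (10 × 1.2) = 88.4 kg.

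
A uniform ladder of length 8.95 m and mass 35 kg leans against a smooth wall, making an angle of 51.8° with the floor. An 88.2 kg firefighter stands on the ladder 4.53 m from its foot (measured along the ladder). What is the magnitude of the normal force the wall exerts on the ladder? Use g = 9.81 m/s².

N_wall ≈ 480 N

Take moments about the foot of the ladder.
Ladder weight 35×9.81 = 343.4 N acts at 4.475 m along the ladder; its horizontal arm is 4.475·cos51.8° = 2.767 m → τ = 950.2 N·m clockwise.
Firefighter: 88.2×9.81 = 865.2 N at 4.53 m → arm 2.801 m → τ = 2423 N·m clockwise.
Wall normal N acts horizontally at the top; its moment arm is the height L sinθ = 8.95·sin51.8° = 7.033 m, counterclockwise.
Setting net torque to zero: N × 7.033 = 3373 → N = 480 N.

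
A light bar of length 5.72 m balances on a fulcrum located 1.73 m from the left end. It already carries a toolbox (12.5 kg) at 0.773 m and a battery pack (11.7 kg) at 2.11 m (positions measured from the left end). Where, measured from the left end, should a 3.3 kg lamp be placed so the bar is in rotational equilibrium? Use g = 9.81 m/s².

Choose the fulcrum (at 1.73 m from the left end) as the axis so the support reaction has zero arm there.
Toolbox: 12.5 × 9.81 = 122.6 N down at 0.773 m → arm 0.957 m, τ = 122.6 × 0.957 = 117.3 N·m counterclockwise.
Battery pack: 11.7 × 9.81 = 114.8 N down at 2.11 m → arm 0.38 m, τ = 114.8 × 0.38 = 43.62 N·m clockwise.
Net moment of existing loads = 73.68 N·m counterclockwise.
The lamp weighs 3.3 × 9.81 = 32.37 N and must supply an equal clockwise moment, so its lever arm about the fulcrum is 73.68 / 32.37 = 2.28 m.
That puts it at 1.73 + 2.28 = 4.01 m from the left end.

x ≈ 4.01 m from the left end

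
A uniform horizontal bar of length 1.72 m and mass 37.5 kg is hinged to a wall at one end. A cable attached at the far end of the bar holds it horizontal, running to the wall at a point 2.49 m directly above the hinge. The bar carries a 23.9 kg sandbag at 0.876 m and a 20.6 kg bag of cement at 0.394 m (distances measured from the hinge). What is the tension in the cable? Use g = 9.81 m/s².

Sum moments about the hinge (the unknown hinge reaction has zero arm there).
Beam weight: 37.5 × 9.81 = 367.9 N down at 0.86 m → arm 0.86 m, τ = 367.9 × 0.86 = 316.4 N·m clockwise.
Sandbag: 23.9 × 9.81 = 234.5 N down at 0.876 m → arm 0.876 m, τ = 234.5 × 0.876 = 205.4 N·m clockwise.
Bag of cement: 20.6 × 9.81 = 202.1 N down at 0.394 m → arm 0.394 m, τ = 202.1 × 0.394 = 79.63 N·m clockwise.
Total clockwise load moment = 601.4 N·m.
The cable tension T acts at 1.72 m; only its component perpendicular to the bar, T sinθ, produces torque. sinθ = h/√(h²+d²) = 2.49/√(2.49²+1.72²) = 0.8228.
Στ = 0 ⇒ T × 1.72 × 0.8228 = 601.4 ⇒ T = 601.4 / 1.415 = 425 N.

T ≈ 425 N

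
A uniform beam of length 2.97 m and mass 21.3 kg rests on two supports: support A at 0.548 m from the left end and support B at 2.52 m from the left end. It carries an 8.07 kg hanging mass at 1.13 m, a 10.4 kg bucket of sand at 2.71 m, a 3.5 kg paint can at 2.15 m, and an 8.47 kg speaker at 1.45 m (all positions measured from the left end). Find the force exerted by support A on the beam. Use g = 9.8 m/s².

Taking torques about support B:
Beam weight: 21.3 × 9.8 = 208.7 N down at 1.485 m → arm 1.035 m, τ = 208.7 × 1.035 = 216 N·m counterclockwise.
Hanging mass: 8.07 × 9.8 = 79.09 N down at 1.13 m → arm 1.39 m, τ = 79.09 × 1.39 = 109.9 N·m counterclockwise.
Bucket of sand: 10.4 × 9.8 = 101.9 N down at 2.71 m → arm 0.19 m, τ = 101.9 × 0.19 = 19.36 N·m clockwise.
Paint can: 3.5 × 9.8 = 34.3 N down at 2.15 m → arm 0.37 m, τ = 34.3 × 0.37 = 12.69 N·m counterclockwise.
Speaker: 8.47 × 9.8 = 83.01 N down at 1.45 m → arm 1.07 m, τ = 83.01 × 1.07 = 88.82 N·m counterclockwise.
Net load moment about support B = 408 N·m counterclockwise.
Reaction R at support A is upward at 0.548 m, arm 1.972 m → moment R × 1.972 clockwise.
For rotational equilibrium, R × 1.972 = 408, so R = 207 N.

R_A ≈ 207 N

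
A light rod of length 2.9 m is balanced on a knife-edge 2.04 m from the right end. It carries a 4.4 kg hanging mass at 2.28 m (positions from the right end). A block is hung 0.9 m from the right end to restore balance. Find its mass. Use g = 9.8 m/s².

m ≈ 0.926 kg

About the knife-edge (at 2.04 m from the right end):
Hanging mass: 4.4 × 9.8 = 43.12 N down at 2.28 m → arm 0.24 m, τ = 43.12 × 0.24 = 10.35 N·m counterclockwise.
Net moment of known loads = 10.35 N·m counterclockwise.
An unknown mass m at 0.9 m has arm 1.14 m; its moment is m·g·1.14 clockwise.
Balancing moments: m × 9.8 × 1.14 = 10.35, giving m = 10.35 / (9.8 × 1.14) = 0.926 kg.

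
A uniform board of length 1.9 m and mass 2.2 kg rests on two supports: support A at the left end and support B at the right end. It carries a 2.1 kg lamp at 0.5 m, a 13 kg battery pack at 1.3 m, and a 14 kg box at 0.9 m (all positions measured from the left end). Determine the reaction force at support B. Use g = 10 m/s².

Take moments about support A.
Beam weight: 2.2 × 10 = 22 N down at 0.95 m → arm 0.95 m, τ = 22 × 0.95 = 20.9 N·m clockwise.
Lamp: 2.1 × 10 = 21 N down at 0.5 m → arm 0.5 m, τ = 21 × 0.5 = 10.5 N·m clockwise.
Battery pack: 13 × 10 = 130 N down at 1.3 m → arm 1.3 m, τ = 130 × 1.3 = 169 N·m clockwise.
Box: 14 × 10 = 140 N down at 0.9 m → arm 0.9 m, τ = 140 × 0.9 = 126 N·m clockwise.
Net load moment about support A = 326.4 N·m clockwise.
Reaction R at support B is upward at 1.9 m, arm 1.9 m → moment R × 1.9 counterclockwise.
For rotational equilibrium, R × 1.9 = 326.4, so R = 172 N.

R_B ≈ 172 N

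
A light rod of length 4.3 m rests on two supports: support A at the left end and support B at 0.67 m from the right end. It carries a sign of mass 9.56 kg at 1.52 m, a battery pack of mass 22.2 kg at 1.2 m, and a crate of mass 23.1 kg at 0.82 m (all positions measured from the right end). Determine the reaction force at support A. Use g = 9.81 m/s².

R_A ≈ 63.1 N

About support B:
Sign: 9.56 × 9.81 = 93.78 N down at 1.52 m → arm 0.85 m, τ = 93.78 × 0.85 = 79.71 N·m counterclockwise.
Battery pack: 22.2 × 9.81 = 217.8 N down at 1.2 m → arm 0.53 m, τ = 217.8 × 0.53 = 115.4 N·m counterclockwise.
Crate: 23.1 × 9.81 = 226.6 N down at 0.82 m → arm 0.15 m, τ = 226.6 × 0.15 = 33.99 N·m counterclockwise.
Net load moment about support B = 229.1 N·m counterclockwise.
Reaction R at support A is upward at 4.3 m, arm 3.63 m → moment R × 3.63 clockwise.
Setting net torque to zero: R × 3.63 = 229.1 → R = 63.1 N.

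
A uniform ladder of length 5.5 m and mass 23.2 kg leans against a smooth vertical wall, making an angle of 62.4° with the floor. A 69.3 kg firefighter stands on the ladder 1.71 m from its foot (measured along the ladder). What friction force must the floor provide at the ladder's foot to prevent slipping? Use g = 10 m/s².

f ≈ 173 N

About the foot of the ladder:
Ladder weight 23.2×10 = 232 N acts at 2.75 m along the ladder; its horizontal arm is 2.75·cos62.4° = 1.274 m → τ = 295.6 N·m clockwise.
Firefighter: 69.3×10 = 693 N at 1.71 m → arm 0.7922 m → τ = 549 N·m clockwise.
Wall normal N acts horizontally at the top; its moment arm is the height L sinθ = 5.5·sin62.4° = 4.874 m, counterclockwise.
Στ = 0 ⇒ N × 4.874 = 844.6 ⇒ N = 173 N.
ΣFx = 0: friction at the foot balances the wall's push, so f = N_wall = 173 N.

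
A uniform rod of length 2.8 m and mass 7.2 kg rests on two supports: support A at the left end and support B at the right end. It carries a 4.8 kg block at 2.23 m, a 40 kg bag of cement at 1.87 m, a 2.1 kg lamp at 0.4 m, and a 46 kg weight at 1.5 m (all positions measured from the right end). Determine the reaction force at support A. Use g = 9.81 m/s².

R_A ≈ 580 N

Choose support B as the axis so its reaction then has zero moment arm.
Beam weight: 7.2 × 9.81 = 70.63 N down at 1.4 m → arm 1.4 m, τ = 70.63 × 1.4 = 98.88 N·m counterclockwise.
Block: 4.8 × 9.81 = 47.09 N down at 2.23 m → arm 2.23 m, τ = 47.09 × 2.23 = 105 N·m counterclockwise.
Bag of cement: 40 × 9.81 = 392.4 N down at 1.87 m → arm 1.87 m, τ = 392.4 × 1.87 = 733.8 N·m counterclockwise.
Lamp: 2.1 × 9.81 = 20.6 N down at 0.4 m → arm 0.4 m, τ = 20.6 × 0.4 = 8.24 N·m counterclockwise.
Weight: 46 × 9.81 = 451.3 N down at 1.5 m → arm 1.5 m, τ = 451.3 × 1.5 = 677 N·m counterclockwise.
Net load moment about support B = 1623 N·m counterclockwise.
Reaction R at support A is upward at 2.8 m, arm 2.8 m → moment R × 2.8 clockwise.
Στ = 0 ⇒ R × 2.8 = 1623 ⇒ R = 580 N.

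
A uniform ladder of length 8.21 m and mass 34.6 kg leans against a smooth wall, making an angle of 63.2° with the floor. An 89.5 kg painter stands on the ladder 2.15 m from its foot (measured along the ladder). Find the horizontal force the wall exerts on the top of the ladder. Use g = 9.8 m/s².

About the foot of the ladder:
Ladder weight 34.6×9.8 = 339.1 N acts at 4.105 m along the ladder; its horizontal arm is 4.105·cos63.2° = 1.851 m → τ = 627.7 N·m clockwise.
Painter: 89.5×9.8 = 877.1 N at 2.15 m → arm 0.9694 m → τ = 850.3 N·m clockwise.
Wall normal N acts horizontally at the top; its moment arm is the height L sinθ = 8.21·sin63.2° = 7.328 m, counterclockwise.
Στ = 0 ⇒ N × 7.328 = 1478 ⇒ N = 202 N.

N_wall ≈ 202 N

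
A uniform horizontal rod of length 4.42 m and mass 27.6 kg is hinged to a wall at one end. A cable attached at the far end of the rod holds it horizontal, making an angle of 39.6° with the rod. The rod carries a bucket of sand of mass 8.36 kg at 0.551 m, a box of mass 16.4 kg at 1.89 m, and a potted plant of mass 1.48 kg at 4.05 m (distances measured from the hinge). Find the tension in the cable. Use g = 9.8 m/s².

T ≈ 357 N

Taking torques about the hinge:
Beam weight: 27.6 × 9.8 = 270.5 N down at 2.21 m → arm 2.21 m, τ = 270.5 × 2.21 = 597.8 N·m clockwise.
Bucket of sand: 8.36 × 9.8 = 81.93 N down at 0.551 m → arm 0.551 m, τ = 81.93 × 0.551 = 45.14 N·m clockwise.
Box: 16.4 × 9.8 = 160.7 N down at 1.89 m → arm 1.89 m, τ = 160.7 × 1.89 = 303.7 N·m clockwise.
Potted plant: 1.48 × 9.8 = 14.5 N down at 4.05 m → arm 4.05 m, τ = 14.5 × 4.05 = 58.72 N·m clockwise.
Total clockwise load moment = 1005 N·m.
The cable tension T acts at 4.42 m; only its component perpendicular to the rod, T sinθ, produces torque. sin 39.6° = 0.6374.
Στ = 0 ⇒ T × 4.42 × 0.6374 = 1005 ⇒ T = 1005 / 2.817 = 357 N.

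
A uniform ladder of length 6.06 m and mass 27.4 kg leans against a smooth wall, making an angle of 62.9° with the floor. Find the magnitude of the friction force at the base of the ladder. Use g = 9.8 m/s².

About the foot of the ladder:
Ladder weight 27.4×9.8 = 268.5 N acts at 3.03 m along the ladder; its horizontal arm is 3.03·cos62.9° = 1.38 m → τ = 370.5 N·m clockwise.
Wall normal N acts horizontally at the top; its moment arm is the height L sinθ = 6.06·sin62.9° = 5.395 m, counterclockwise.
Balancing moments: N × 5.395 = 370.5, giving N = 68.7 N.
ΣFx = 0: friction at the foot balances the wall's push, so f = N_wall = 68.7 N.

f ≈ 68.7 N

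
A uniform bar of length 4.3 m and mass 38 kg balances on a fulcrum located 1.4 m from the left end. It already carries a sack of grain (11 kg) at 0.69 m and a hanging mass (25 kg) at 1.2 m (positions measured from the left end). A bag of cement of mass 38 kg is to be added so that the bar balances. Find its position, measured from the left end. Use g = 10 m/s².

x ≈ 0.987 m from the left end

Take moments about the fulcrum (at 1.4 m from the left end).
Beam weight: 38 × 10 = 380 N down at 2.15 m → arm 0.75 m, τ = 380 × 0.75 = 285 N·m clockwise.
Sack of grain: 11 × 10 = 110 N down at 0.69 m → arm 0.71 m, τ = 110 × 0.71 = 78.1 N·m counterclockwise.
Hanging mass: 25 × 10 = 250 N down at 1.2 m → arm 0.2 m, τ = 250 × 0.2 = 50 N·m counterclockwise.
Net moment of existing loads = 156.9 N·m clockwise.
The bag of cement weighs 38 × 10 = 380 N and must supply an equal counterclockwise moment, so its lever arm about the fulcrum is 156.9 / 380 = 0.413 m.
That puts it at 1.4 − 0.413 = 0.987 m from the left end.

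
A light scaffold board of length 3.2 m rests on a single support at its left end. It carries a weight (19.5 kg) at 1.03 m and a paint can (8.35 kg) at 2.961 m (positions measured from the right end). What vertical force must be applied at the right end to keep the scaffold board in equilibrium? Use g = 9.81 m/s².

F ≈ 136 N

Taking torques about the left end:
Weight: 19.5 × 9.81 = 191.3 N down at 1.03 m → arm 2.17 m, τ = 191.3 × 2.17 = 415.1 N·m clockwise.
Paint can: 8.35 × 9.81 = 81.91 N down at 2.961 m → arm 0.239 m, τ = 81.91 × 0.239 = 19.58 N·m clockwise.
Net moment of the loads = 434.7 N·m clockwise.
The upward force F acts at the right end, arm 3.2 m, giving F × 3.2 counterclockwise.
For rotational equilibrium, F × 3.2 = 434.7, so F = 434.7 / 3.2 = 136 N.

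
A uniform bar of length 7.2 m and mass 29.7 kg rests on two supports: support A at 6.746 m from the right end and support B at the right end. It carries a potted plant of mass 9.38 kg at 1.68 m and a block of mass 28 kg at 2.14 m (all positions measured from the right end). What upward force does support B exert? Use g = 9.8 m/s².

R_B ≈ 392 N

Sum moments about support A (its reaction then has zero moment arm).
Beam weight: 29.7 × 9.8 = 291.1 N down at 3.6 m → arm 3.146 m, τ = 291.1 × 3.146 = 915.8 N·m clockwise.
Potted plant: 9.38 × 9.8 = 91.92 N down at 1.68 m → arm 5.066 m, τ = 91.92 × 5.066 = 465.7 N·m clockwise.
Block: 28 × 9.8 = 274.4 N down at 2.14 m → arm 4.606 m, τ = 274.4 × 4.606 = 1264 N·m clockwise.
Net load moment about support A = 2646 N·m clockwise.
Reaction R at support B is upward at 0 m, arm 6.746 m → moment R × 6.746 counterclockwise.
For rotational equilibrium, R × 6.746 = 2646, so R = 392 N.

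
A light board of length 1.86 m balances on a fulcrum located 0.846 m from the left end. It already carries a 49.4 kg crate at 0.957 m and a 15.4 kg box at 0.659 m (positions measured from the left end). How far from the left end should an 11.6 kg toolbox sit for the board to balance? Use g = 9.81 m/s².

Taking torques about the fulcrum (at 0.846 m from the left end):
Crate: 49.4 × 9.81 = 484.6 N down at 0.957 m → arm 0.111 m, τ = 484.6 × 0.111 = 53.79 N·m clockwise.
Box: 15.4 × 9.81 = 151.1 N down at 0.659 m → arm 0.187 m, τ = 151.1 × 0.187 = 28.26 N·m counterclockwise.
Net moment of existing loads = 25.53 N·m clockwise.
The toolbox weighs 11.6 × 9.81 = 113.8 N and must supply an equal counterclockwise moment, so its lever arm about the fulcrum is 25.53 / 113.8 = 0.224 m.
That puts it at 0.846 − 0.224 = 0.622 m from the left end.

x ≈ 0.622 m from the left end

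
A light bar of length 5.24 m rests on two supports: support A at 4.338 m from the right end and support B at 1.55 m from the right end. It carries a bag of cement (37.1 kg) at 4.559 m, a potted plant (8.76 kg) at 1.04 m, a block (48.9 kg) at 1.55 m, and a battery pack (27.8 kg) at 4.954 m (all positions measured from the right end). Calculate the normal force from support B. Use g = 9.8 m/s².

Choose support A as the axis so its reaction then has zero moment arm.
Bag of cement: 37.1 × 9.8 = 363.6 N down at 4.559 m → arm 0.221 m, τ = 363.6 × 0.221 = 80.36 N·m counterclockwise.
Potted plant: 8.76 × 9.8 = 85.85 N down at 1.04 m → arm 3.298 m, τ = 85.85 × 3.298 = 283.1 N·m clockwise.
Block: 48.9 × 9.8 = 479.2 N down at 1.55 m → arm 2.788 m, τ = 479.2 × 2.788 = 1336 N·m clockwise.
Battery pack: 27.8 × 9.8 = 272.4 N down at 4.954 m → arm 0.616 m, τ = 272.4 × 0.616 = 167.8 N·m counterclockwise.
Net load moment about support A = 1371 N·m clockwise.
Reaction R at support B is upward at 1.55 m, arm 2.788 m → moment R × 2.788 counterclockwise.
Setting net torque to zero: R × 2.788 = 1371 → R = 492 N.

R_B ≈ 492 N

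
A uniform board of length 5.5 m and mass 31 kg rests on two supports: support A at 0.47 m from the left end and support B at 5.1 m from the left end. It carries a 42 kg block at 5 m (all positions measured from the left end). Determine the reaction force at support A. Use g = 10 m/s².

R_A ≈ 166 N

About support B:
Beam weight: 31 × 10 = 310 N down at 2.75 m → arm 2.35 m, τ = 310 × 2.35 = 728.5 N·m counterclockwise.
Block: 42 × 10 = 420 N down at 5 m → arm 0.1 m, τ = 420 × 0.1 = 42 N·m counterclockwise.
Net load moment about support B = 770.5 N·m counterclockwise.
Reaction R at support A is upward at 0.47 m, arm 4.63 m → moment R × 4.63 clockwise.
Setting net torque to zero: R × 4.63 = 770.5 → R = 166 N.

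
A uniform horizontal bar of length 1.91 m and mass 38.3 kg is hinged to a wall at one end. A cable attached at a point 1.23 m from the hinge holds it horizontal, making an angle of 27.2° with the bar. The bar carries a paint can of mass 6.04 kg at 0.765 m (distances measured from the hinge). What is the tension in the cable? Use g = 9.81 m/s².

Take moments about the hinge.
Beam weight: 38.3 × 9.81 = 375.7 N down at 0.955 m → arm 0.955 m, τ = 375.7 × 0.955 = 358.8 N·m clockwise.
Paint can: 6.04 × 9.81 = 59.25 N down at 0.765 m → arm 0.765 m, τ = 59.25 × 0.765 = 45.33 N·m clockwise.
Total clockwise load moment = 404.1 N·m.
The cable tension T acts at 1.23 m; only its component perpendicular to the bar, T sinθ, produces torque. sin 27.2° = 0.4571.
Balancing moments: T × 1.23 × 0.4571 = 404.1, giving T = 404.1 / 0.5622 = 719 N.

T ≈ 719 N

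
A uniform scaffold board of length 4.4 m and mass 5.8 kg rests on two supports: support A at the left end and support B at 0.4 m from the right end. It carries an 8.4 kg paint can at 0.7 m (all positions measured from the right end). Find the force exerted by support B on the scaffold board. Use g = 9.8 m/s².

R_B ≈ 107 N

Sum moments about support A (its reaction then has zero moment arm).
Beam weight: 5.8 × 9.8 = 56.84 N down at 2.2 m → arm 2.2 m, τ = 56.84 × 2.2 = 125 N·m clockwise.
Paint can: 8.4 × 9.8 = 82.32 N down at 0.7 m → arm 3.7 m, τ = 82.32 × 3.7 = 304.6 N·m clockwise.
Net load moment about support A = 429.6 N·m clockwise.
Reaction R at support B is upward at 0.4 m, arm 4 m → moment R × 4 counterclockwise.
Balancing moments: R × 4 = 429.6, giving R = 107 N.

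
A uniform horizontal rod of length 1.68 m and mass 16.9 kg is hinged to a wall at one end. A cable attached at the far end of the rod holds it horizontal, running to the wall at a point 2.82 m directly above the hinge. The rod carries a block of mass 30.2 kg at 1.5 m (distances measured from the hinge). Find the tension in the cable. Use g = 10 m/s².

T ≈ 412 N

Choose the hinge as the axis so the unknown hinge reaction has zero arm there.
Beam weight: 16.9 × 10 = 169 N down at 0.84 m → arm 0.84 m, τ = 169 × 0.84 = 142 N·m clockwise.
Block: 30.2 × 10 = 302 N down at 1.5 m → arm 1.5 m, τ = 302 × 1.5 = 453 N·m clockwise.
Total clockwise load moment = 595 N·m.
The cable tension T acts at 1.68 m; only its component perpendicular to the rod, T sinθ, produces torque. sinθ = h/√(h²+d²) = 2.82/√(2.82²+1.68²) = 0.8591.
Balancing moments: T × 1.68 × 0.8591 = 595, giving T = 595 / 1.443 = 412 N.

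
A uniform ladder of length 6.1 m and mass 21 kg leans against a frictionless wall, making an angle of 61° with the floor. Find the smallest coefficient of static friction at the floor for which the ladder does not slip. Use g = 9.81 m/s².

Sum moments about the foot of the ladder (the floor normal and friction both act there and drop out).
Ladder weight 21×9.81 = 206 N acts at 3.05 m along the ladder; its horizontal arm is 3.05·cos61° = 1.479 m → τ = 304.7 N·m clockwise.
Wall normal N acts horizontally at the top; its moment arm is the height L sinθ = 6.1·sin61° = 5.335 m, counterclockwise.
Setting net torque to zero: N × 5.335 = 304.7 → N = 57.11 N.
ΣFx = 0 ⇒ f = N_wall = 57.11 N. ΣFy = 0 ⇒ N_floor = 206 N.
μ_min = f / N_floor = 57.11 / 206 = 0.277.

μ_min ≈ 0.277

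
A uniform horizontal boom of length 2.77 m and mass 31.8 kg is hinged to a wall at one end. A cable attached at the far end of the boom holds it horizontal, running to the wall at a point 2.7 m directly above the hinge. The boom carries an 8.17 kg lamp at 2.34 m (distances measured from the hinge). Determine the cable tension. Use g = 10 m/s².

T ≈ 327 N

Choose the hinge as the axis so the unknown hinge reaction has zero arm there.
Beam weight: 31.8 × 10 = 318 N down at 1.385 m → arm 1.385 m, τ = 318 × 1.385 = 440.4 N·m clockwise.
Lamp: 8.17 × 10 = 81.7 N down at 2.34 m → arm 2.34 m, τ = 81.7 × 2.34 = 191.2 N·m clockwise.
Total clockwise load moment = 631.6 N·m.
The cable tension T acts at 2.77 m; only its component perpendicular to the boom, T sinθ, produces torque. sinθ = h/√(h²+d²) = 2.7/√(2.7²+2.77²) = 0.698.
Στ = 0 ⇒ T × 2.77 × 0.698 = 631.6 ⇒ T = 631.6 / 1.933 = 327 N.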